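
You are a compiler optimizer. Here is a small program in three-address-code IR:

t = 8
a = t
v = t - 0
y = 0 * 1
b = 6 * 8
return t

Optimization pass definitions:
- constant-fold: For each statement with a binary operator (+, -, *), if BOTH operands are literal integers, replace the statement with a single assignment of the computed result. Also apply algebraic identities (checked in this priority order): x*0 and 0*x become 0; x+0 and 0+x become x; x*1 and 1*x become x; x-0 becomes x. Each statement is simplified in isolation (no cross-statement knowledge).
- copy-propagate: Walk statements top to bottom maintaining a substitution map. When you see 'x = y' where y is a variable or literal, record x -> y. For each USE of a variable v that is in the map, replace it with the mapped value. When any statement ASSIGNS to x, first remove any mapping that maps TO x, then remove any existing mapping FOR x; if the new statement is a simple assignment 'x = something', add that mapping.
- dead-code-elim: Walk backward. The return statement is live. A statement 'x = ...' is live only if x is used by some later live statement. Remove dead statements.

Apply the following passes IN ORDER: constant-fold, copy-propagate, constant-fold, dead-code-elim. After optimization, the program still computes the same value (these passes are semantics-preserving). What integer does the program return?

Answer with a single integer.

Answer: 8

Derivation:
Initial IR:
  t = 8
  a = t
  v = t - 0
  y = 0 * 1
  b = 6 * 8
  return t
After constant-fold (6 stmts):
  t = 8
  a = t
  v = t
  y = 0
  b = 48
  return t
After copy-propagate (6 stmts):
  t = 8
  a = 8
  v = 8
  y = 0
  b = 48
  return 8
After constant-fold (6 stmts):
  t = 8
  a = 8
  v = 8
  y = 0
  b = 48
  return 8
After dead-code-elim (1 stmts):
  return 8
Evaluate:
  t = 8  =>  t = 8
  a = t  =>  a = 8
  v = t - 0  =>  v = 8
  y = 0 * 1  =>  y = 0
  b = 6 * 8  =>  b = 48
  return t = 8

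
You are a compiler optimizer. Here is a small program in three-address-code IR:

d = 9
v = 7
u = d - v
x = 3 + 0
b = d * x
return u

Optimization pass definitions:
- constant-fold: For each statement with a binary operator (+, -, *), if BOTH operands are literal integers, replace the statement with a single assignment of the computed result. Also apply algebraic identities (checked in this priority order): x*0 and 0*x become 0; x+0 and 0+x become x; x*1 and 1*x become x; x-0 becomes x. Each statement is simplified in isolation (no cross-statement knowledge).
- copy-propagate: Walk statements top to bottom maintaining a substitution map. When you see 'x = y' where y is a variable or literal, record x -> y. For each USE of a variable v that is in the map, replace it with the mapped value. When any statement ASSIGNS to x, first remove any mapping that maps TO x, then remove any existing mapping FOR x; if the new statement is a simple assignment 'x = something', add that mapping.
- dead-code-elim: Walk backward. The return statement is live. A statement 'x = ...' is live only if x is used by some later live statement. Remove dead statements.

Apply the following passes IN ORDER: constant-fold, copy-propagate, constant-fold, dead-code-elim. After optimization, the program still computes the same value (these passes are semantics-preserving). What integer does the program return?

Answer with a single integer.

Answer: 2

Derivation:
Initial IR:
  d = 9
  v = 7
  u = d - v
  x = 3 + 0
  b = d * x
  return u
After constant-fold (6 stmts):
  d = 9
  v = 7
  u = d - v
  x = 3
  b = d * x
  return u
After copy-propagate (6 stmts):
  d = 9
  v = 7
  u = 9 - 7
  x = 3
  b = 9 * 3
  return u
After constant-fold (6 stmts):
  d = 9
  v = 7
  u = 2
  x = 3
  b = 27
  return u
After dead-code-elim (2 stmts):
  u = 2
  return u
Evaluate:
  d = 9  =>  d = 9
  v = 7  =>  v = 7
  u = d - v  =>  u = 2
  x = 3 + 0  =>  x = 3
  b = d * x  =>  b = 27
  return u = 2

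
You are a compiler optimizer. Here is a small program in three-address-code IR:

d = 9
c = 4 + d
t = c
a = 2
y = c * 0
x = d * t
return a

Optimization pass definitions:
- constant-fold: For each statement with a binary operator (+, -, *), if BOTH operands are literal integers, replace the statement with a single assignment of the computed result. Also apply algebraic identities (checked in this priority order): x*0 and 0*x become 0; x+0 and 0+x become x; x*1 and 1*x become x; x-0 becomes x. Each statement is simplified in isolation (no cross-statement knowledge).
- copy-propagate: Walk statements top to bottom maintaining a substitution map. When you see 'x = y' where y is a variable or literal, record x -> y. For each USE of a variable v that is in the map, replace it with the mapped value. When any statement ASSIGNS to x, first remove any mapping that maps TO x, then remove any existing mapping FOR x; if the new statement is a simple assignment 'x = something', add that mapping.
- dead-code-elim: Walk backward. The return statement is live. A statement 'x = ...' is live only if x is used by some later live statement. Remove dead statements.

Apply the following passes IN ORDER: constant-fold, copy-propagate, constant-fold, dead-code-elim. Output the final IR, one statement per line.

Initial IR:
  d = 9
  c = 4 + d
  t = c
  a = 2
  y = c * 0
  x = d * t
  return a
After constant-fold (7 stmts):
  d = 9
  c = 4 + d
  t = c
  a = 2
  y = 0
  x = d * t
  return a
After copy-propagate (7 stmts):
  d = 9
  c = 4 + 9
  t = c
  a = 2
  y = 0
  x = 9 * c
  return 2
After constant-fold (7 stmts):
  d = 9
  c = 13
  t = c
  a = 2
  y = 0
  x = 9 * c
  return 2
After dead-code-elim (1 stmts):
  return 2

Answer: return 2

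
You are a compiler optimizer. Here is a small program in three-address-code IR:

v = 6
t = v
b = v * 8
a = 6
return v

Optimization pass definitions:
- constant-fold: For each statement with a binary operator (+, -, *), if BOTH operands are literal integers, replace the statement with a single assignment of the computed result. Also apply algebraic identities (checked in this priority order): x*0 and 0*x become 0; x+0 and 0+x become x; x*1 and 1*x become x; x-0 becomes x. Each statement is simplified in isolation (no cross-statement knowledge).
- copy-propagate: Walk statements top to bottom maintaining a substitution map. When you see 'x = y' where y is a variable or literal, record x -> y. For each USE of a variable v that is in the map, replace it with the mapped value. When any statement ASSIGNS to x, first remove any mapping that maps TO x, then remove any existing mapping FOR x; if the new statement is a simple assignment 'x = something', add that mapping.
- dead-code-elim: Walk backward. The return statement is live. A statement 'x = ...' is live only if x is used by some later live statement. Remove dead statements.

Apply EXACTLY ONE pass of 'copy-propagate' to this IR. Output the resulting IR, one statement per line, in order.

Applying copy-propagate statement-by-statement:
  [1] v = 6  (unchanged)
  [2] t = v  -> t = 6
  [3] b = v * 8  -> b = 6 * 8
  [4] a = 6  (unchanged)
  [5] return v  -> return 6
Result (5 stmts):
  v = 6
  t = 6
  b = 6 * 8
  a = 6
  return 6

Answer: v = 6
t = 6
b = 6 * 8
a = 6
return 6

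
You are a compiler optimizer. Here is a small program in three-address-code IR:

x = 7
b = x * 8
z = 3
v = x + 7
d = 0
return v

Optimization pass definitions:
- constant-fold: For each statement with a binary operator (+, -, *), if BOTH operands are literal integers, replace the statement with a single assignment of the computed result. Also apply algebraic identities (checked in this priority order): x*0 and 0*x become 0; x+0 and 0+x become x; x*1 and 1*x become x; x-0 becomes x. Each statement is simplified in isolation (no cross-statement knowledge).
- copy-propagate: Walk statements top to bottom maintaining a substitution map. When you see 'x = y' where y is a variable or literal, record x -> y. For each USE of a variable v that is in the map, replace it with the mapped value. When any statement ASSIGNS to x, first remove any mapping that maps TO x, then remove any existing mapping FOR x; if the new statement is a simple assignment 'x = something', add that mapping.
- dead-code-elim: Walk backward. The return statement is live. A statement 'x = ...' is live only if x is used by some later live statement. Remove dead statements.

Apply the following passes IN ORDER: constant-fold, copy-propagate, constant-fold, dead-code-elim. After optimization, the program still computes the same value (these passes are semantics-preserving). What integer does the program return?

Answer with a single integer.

Answer: 14

Derivation:
Initial IR:
  x = 7
  b = x * 8
  z = 3
  v = x + 7
  d = 0
  return v
After constant-fold (6 stmts):
  x = 7
  b = x * 8
  z = 3
  v = x + 7
  d = 0
  return v
After copy-propagate (6 stmts):
  x = 7
  b = 7 * 8
  z = 3
  v = 7 + 7
  d = 0
  return v
After constant-fold (6 stmts):
  x = 7
  b = 56
  z = 3
  v = 14
  d = 0
  return v
After dead-code-elim (2 stmts):
  v = 14
  return v
Evaluate:
  x = 7  =>  x = 7
  b = x * 8  =>  b = 56
  z = 3  =>  z = 3
  v = x + 7  =>  v = 14
  d = 0  =>  d = 0
  return v = 14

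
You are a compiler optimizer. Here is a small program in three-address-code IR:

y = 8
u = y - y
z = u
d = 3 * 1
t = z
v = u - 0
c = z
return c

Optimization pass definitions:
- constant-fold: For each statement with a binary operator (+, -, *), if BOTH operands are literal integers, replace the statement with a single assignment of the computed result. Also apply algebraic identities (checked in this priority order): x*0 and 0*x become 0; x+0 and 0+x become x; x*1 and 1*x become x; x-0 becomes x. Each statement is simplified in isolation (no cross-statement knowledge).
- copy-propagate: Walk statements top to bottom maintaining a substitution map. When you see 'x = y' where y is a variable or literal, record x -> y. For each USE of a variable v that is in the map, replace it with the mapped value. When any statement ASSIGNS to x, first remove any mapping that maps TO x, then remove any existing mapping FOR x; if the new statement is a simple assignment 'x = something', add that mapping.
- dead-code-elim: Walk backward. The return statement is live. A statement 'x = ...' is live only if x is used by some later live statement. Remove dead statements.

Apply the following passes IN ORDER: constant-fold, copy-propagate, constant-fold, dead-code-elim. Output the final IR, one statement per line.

Answer: u = 0
return u

Derivation:
Initial IR:
  y = 8
  u = y - y
  z = u
  d = 3 * 1
  t = z
  v = u - 0
  c = z
  return c
After constant-fold (8 stmts):
  y = 8
  u = y - y
  z = u
  d = 3
  t = z
  v = u
  c = z
  return c
After copy-propagate (8 stmts):
  y = 8
  u = 8 - 8
  z = u
  d = 3
  t = u
  v = u
  c = u
  return u
After constant-fold (8 stmts):
  y = 8
  u = 0
  z = u
  d = 3
  t = u
  v = u
  c = u
  return u
After dead-code-elim (2 stmts):
  u = 0
  return u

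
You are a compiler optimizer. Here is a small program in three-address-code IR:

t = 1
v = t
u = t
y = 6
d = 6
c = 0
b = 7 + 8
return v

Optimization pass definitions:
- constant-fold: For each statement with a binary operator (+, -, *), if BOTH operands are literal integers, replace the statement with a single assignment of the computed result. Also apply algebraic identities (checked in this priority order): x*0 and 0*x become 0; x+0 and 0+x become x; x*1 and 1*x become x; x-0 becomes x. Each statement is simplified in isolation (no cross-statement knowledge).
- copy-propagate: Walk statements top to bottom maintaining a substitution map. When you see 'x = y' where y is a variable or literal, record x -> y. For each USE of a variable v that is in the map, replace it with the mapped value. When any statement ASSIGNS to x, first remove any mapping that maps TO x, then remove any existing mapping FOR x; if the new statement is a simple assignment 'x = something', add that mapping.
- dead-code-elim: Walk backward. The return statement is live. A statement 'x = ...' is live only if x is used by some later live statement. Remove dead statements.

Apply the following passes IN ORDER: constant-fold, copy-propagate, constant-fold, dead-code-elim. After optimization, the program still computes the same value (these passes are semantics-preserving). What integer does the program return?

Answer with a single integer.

Answer: 1

Derivation:
Initial IR:
  t = 1
  v = t
  u = t
  y = 6
  d = 6
  c = 0
  b = 7 + 8
  return v
After constant-fold (8 stmts):
  t = 1
  v = t
  u = t
  y = 6
  d = 6
  c = 0
  b = 15
  return v
After copy-propagate (8 stmts):
  t = 1
  v = 1
  u = 1
  y = 6
  d = 6
  c = 0
  b = 15
  return 1
After constant-fold (8 stmts):
  t = 1
  v = 1
  u = 1
  y = 6
  d = 6
  c = 0
  b = 15
  return 1
After dead-code-elim (1 stmts):
  return 1
Evaluate:
  t = 1  =>  t = 1
  v = t  =>  v = 1
  u = t  =>  u = 1
  y = 6  =>  y = 6
  d = 6  =>  d = 6
  c = 0  =>  c = 0
  b = 7 + 8  =>  b = 15
  return v = 1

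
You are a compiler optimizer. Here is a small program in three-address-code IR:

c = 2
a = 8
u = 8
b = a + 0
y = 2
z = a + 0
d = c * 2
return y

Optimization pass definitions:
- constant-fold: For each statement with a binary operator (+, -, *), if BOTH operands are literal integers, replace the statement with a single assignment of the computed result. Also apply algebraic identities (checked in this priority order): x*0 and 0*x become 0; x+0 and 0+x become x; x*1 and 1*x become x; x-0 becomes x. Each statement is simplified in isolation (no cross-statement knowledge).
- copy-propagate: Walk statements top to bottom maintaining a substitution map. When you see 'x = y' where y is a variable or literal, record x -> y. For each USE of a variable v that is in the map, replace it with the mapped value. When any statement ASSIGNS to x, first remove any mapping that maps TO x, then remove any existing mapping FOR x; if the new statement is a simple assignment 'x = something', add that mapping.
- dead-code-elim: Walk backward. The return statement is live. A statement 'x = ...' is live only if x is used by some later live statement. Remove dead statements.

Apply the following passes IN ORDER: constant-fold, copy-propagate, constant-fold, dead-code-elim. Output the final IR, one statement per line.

Initial IR:
  c = 2
  a = 8
  u = 8
  b = a + 0
  y = 2
  z = a + 0
  d = c * 2
  return y
After constant-fold (8 stmts):
  c = 2
  a = 8
  u = 8
  b = a
  y = 2
  z = a
  d = c * 2
  return y
After copy-propagate (8 stmts):
  c = 2
  a = 8
  u = 8
  b = 8
  y = 2
  z = 8
  d = 2 * 2
  return 2
After constant-fold (8 stmts):
  c = 2
  a = 8
  u = 8
  b = 8
  y = 2
  z = 8
  d = 4
  return 2
After dead-code-elim (1 stmts):
  return 2

Answer: return 2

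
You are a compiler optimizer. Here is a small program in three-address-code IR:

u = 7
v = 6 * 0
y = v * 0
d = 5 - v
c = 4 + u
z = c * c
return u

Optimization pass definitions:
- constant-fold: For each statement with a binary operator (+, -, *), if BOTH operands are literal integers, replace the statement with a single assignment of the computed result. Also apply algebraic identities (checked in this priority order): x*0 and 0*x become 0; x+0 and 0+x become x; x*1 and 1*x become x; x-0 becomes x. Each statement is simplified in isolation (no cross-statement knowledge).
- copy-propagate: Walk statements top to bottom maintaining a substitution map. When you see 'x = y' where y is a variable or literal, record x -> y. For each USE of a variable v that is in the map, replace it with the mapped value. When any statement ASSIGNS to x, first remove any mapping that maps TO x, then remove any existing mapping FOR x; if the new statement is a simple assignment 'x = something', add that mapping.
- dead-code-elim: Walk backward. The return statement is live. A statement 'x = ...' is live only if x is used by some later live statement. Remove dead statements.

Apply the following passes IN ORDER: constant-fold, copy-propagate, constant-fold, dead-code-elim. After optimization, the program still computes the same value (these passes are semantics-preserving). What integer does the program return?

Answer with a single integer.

Answer: 7

Derivation:
Initial IR:
  u = 7
  v = 6 * 0
  y = v * 0
  d = 5 - v
  c = 4 + u
  z = c * c
  return u
After constant-fold (7 stmts):
  u = 7
  v = 0
  y = 0
  d = 5 - v
  c = 4 + u
  z = c * c
  return u
After copy-propagate (7 stmts):
  u = 7
  v = 0
  y = 0
  d = 5 - 0
  c = 4 + 7
  z = c * c
  return 7
After constant-fold (7 stmts):
  u = 7
  v = 0
  y = 0
  d = 5
  c = 11
  z = c * c
  return 7
After dead-code-elim (1 stmts):
  return 7
Evaluate:
  u = 7  =>  u = 7
  v = 6 * 0  =>  v = 0
  y = v * 0  =>  y = 0
  d = 5 - v  =>  d = 5
  c = 4 + u  =>  c = 11
  z = c * c  =>  z = 121
  return u = 7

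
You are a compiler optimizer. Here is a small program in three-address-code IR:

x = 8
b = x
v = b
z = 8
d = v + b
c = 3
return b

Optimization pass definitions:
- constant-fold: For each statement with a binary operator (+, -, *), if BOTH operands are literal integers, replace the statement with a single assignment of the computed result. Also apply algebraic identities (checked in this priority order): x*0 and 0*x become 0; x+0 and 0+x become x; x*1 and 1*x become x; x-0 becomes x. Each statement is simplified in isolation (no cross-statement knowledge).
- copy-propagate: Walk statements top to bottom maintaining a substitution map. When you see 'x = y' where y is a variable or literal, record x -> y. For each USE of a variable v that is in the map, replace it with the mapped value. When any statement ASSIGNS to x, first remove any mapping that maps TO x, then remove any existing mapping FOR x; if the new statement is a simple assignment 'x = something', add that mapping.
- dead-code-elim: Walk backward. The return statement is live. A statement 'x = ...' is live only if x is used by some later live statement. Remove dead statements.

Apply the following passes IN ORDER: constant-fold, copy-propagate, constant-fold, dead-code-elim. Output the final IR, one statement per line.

Answer: return 8

Derivation:
Initial IR:
  x = 8
  b = x
  v = b
  z = 8
  d = v + b
  c = 3
  return b
After constant-fold (7 stmts):
  x = 8
  b = x
  v = b
  z = 8
  d = v + b
  c = 3
  return b
After copy-propagate (7 stmts):
  x = 8
  b = 8
  v = 8
  z = 8
  d = 8 + 8
  c = 3
  return 8
After constant-fold (7 stmts):
  x = 8
  b = 8
  v = 8
  z = 8
  d = 16
  c = 3
  return 8
After dead-code-elim (1 stmts):
  return 8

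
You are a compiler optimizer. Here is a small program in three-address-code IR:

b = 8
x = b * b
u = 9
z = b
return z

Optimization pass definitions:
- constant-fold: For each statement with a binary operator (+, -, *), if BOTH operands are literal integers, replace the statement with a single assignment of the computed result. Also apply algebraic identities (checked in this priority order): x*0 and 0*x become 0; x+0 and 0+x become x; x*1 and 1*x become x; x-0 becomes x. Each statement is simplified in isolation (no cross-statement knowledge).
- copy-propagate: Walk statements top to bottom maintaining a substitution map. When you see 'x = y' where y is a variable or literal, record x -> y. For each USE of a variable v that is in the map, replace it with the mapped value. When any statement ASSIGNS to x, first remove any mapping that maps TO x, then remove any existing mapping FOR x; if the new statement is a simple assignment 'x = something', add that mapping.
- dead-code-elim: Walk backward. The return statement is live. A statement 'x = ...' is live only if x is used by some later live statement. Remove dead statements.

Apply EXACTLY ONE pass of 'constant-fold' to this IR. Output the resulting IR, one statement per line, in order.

Applying constant-fold statement-by-statement:
  [1] b = 8  (unchanged)
  [2] x = b * b  (unchanged)
  [3] u = 9  (unchanged)
  [4] z = b  (unchanged)
  [5] return z  (unchanged)
Result (5 stmts):
  b = 8
  x = b * b
  u = 9
  z = b
  return z

Answer: b = 8
x = b * b
u = 9
z = b
return z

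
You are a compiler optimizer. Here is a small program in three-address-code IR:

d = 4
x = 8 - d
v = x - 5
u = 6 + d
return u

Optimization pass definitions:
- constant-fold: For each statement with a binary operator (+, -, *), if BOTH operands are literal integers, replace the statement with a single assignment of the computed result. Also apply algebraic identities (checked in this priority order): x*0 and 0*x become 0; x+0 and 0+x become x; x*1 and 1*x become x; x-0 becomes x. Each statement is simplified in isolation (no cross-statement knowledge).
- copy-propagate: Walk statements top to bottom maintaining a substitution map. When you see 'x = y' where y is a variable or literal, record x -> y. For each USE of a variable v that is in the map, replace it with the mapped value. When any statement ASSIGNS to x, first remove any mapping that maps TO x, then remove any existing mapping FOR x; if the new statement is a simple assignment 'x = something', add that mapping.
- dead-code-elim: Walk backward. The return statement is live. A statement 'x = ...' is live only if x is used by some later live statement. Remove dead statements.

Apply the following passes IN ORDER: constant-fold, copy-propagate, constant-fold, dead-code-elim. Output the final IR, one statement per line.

Answer: u = 10
return u

Derivation:
Initial IR:
  d = 4
  x = 8 - d
  v = x - 5
  u = 6 + d
  return u
After constant-fold (5 stmts):
  d = 4
  x = 8 - d
  v = x - 5
  u = 6 + d
  return u
After copy-propagate (5 stmts):
  d = 4
  x = 8 - 4
  v = x - 5
  u = 6 + 4
  return u
After constant-fold (5 stmts):
  d = 4
  x = 4
  v = x - 5
  u = 10
  return u
After dead-code-elim (2 stmts):
  u = 10
  return u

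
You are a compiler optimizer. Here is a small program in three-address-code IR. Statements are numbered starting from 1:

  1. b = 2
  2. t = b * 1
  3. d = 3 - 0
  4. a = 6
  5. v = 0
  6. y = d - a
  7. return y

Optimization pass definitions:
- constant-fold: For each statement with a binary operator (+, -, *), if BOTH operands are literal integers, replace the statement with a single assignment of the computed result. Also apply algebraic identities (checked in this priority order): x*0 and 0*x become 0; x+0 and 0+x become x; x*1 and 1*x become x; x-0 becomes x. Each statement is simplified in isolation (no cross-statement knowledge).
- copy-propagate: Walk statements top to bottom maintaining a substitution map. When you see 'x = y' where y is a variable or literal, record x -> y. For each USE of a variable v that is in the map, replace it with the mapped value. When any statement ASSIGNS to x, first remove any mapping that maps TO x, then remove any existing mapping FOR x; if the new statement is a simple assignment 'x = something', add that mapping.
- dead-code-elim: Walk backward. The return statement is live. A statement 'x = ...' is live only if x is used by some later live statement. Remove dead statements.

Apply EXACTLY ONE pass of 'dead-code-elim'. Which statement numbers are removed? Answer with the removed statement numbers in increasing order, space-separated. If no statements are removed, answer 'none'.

Answer: 1 2 5

Derivation:
Backward liveness scan:
Stmt 1 'b = 2': DEAD (b not in live set [])
Stmt 2 't = b * 1': DEAD (t not in live set [])
Stmt 3 'd = 3 - 0': KEEP (d is live); live-in = []
Stmt 4 'a = 6': KEEP (a is live); live-in = ['d']
Stmt 5 'v = 0': DEAD (v not in live set ['a', 'd'])
Stmt 6 'y = d - a': KEEP (y is live); live-in = ['a', 'd']
Stmt 7 'return y': KEEP (return); live-in = ['y']
Removed statement numbers: [1, 2, 5]
Surviving IR:
  d = 3 - 0
  a = 6
  y = d - a
  return y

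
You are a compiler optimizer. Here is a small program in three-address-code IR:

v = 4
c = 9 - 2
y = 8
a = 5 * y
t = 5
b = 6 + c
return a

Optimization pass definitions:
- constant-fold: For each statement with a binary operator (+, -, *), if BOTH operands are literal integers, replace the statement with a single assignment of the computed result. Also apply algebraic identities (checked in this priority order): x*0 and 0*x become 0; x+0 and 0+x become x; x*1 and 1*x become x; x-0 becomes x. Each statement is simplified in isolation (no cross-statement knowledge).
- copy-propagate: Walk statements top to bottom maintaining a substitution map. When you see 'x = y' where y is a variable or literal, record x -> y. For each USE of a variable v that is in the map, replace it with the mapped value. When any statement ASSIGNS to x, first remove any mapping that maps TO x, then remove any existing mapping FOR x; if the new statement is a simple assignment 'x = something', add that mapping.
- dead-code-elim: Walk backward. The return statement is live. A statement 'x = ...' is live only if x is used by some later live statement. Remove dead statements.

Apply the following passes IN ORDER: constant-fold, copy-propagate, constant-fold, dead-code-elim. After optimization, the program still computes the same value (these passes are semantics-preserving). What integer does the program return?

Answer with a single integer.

Answer: 40

Derivation:
Initial IR:
  v = 4
  c = 9 - 2
  y = 8
  a = 5 * y
  t = 5
  b = 6 + c
  return a
After constant-fold (7 stmts):
  v = 4
  c = 7
  y = 8
  a = 5 * y
  t = 5
  b = 6 + c
  return a
After copy-propagate (7 stmts):
  v = 4
  c = 7
  y = 8
  a = 5 * 8
  t = 5
  b = 6 + 7
  return a
After constant-fold (7 stmts):
  v = 4
  c = 7
  y = 8
  a = 40
  t = 5
  b = 13
  return a
After dead-code-elim (2 stmts):
  a = 40
  return a
Evaluate:
  v = 4  =>  v = 4
  c = 9 - 2  =>  c = 7
  y = 8  =>  y = 8
  a = 5 * y  =>  a = 40
  t = 5  =>  t = 5
  b = 6 + c  =>  b = 13
  return a = 40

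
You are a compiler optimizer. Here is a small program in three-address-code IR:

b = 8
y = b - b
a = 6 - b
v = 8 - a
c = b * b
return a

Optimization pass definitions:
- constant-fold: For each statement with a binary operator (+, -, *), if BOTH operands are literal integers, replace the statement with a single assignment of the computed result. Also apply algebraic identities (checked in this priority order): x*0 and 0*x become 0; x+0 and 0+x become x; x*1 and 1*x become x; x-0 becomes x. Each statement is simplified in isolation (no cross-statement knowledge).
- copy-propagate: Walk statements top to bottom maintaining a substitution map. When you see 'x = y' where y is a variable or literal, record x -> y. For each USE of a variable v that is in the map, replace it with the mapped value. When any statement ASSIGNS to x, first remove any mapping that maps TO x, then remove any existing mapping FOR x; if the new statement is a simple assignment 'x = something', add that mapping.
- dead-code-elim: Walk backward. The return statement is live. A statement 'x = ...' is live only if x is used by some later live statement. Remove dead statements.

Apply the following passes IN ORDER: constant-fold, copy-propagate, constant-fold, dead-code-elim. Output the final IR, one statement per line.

Answer: a = -2
return a

Derivation:
Initial IR:
  b = 8
  y = b - b
  a = 6 - b
  v = 8 - a
  c = b * b
  return a
After constant-fold (6 stmts):
  b = 8
  y = b - b
  a = 6 - b
  v = 8 - a
  c = b * b
  return a
After copy-propagate (6 stmts):
  b = 8
  y = 8 - 8
  a = 6 - 8
  v = 8 - a
  c = 8 * 8
  return a
After constant-fold (6 stmts):
  b = 8
  y = 0
  a = -2
  v = 8 - a
  c = 64
  return a
After dead-code-elim (2 stmts):
  a = -2
  return a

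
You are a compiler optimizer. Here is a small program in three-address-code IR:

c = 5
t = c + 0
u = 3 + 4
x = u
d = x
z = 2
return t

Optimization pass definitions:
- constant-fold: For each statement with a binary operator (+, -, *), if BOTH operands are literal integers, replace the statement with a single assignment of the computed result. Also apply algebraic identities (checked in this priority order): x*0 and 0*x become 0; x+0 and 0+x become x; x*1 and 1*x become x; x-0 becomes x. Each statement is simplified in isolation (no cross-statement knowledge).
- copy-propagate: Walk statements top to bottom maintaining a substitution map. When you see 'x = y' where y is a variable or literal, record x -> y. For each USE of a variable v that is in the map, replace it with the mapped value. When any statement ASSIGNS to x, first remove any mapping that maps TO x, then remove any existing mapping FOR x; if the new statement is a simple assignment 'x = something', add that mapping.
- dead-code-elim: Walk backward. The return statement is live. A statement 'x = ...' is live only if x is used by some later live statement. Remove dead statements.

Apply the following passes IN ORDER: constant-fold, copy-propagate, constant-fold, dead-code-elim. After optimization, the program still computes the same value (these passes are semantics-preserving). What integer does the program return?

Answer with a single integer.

Initial IR:
  c = 5
  t = c + 0
  u = 3 + 4
  x = u
  d = x
  z = 2
  return t
After constant-fold (7 stmts):
  c = 5
  t = c
  u = 7
  x = u
  d = x
  z = 2
  return t
After copy-propagate (7 stmts):
  c = 5
  t = 5
  u = 7
  x = 7
  d = 7
  z = 2
  return 5
After constant-fold (7 stmts):
  c = 5
  t = 5
  u = 7
  x = 7
  d = 7
  z = 2
  return 5
After dead-code-elim (1 stmts):
  return 5
Evaluate:
  c = 5  =>  c = 5
  t = c + 0  =>  t = 5
  u = 3 + 4  =>  u = 7
  x = u  =>  x = 7
  d = x  =>  d = 7
  z = 2  =>  z = 2
  return t = 5

Answer: 5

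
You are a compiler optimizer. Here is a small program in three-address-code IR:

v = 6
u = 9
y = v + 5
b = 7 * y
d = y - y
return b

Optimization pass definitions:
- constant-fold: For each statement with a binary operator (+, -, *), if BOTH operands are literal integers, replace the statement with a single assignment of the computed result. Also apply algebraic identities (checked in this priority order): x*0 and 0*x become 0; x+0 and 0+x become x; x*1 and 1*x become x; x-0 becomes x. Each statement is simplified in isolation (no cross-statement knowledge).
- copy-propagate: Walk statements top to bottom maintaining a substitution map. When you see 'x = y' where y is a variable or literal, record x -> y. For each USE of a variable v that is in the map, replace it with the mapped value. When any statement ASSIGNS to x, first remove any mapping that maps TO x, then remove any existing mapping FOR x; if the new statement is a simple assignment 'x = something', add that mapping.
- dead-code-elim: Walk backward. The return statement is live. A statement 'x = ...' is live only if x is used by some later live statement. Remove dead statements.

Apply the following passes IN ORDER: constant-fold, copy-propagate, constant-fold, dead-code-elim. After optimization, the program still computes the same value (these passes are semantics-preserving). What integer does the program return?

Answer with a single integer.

Initial IR:
  v = 6
  u = 9
  y = v + 5
  b = 7 * y
  d = y - y
  return b
After constant-fold (6 stmts):
  v = 6
  u = 9
  y = v + 5
  b = 7 * y
  d = y - y
  return b
After copy-propagate (6 stmts):
  v = 6
  u = 9
  y = 6 + 5
  b = 7 * y
  d = y - y
  return b
After constant-fold (6 stmts):
  v = 6
  u = 9
  y = 11
  b = 7 * y
  d = y - y
  return b
After dead-code-elim (3 stmts):
  y = 11
  b = 7 * y
  return b
Evaluate:
  v = 6  =>  v = 6
  u = 9  =>  u = 9
  y = v + 5  =>  y = 11
  b = 7 * y  =>  b = 77
  d = y - y  =>  d = 0
  return b = 77

Answer: 77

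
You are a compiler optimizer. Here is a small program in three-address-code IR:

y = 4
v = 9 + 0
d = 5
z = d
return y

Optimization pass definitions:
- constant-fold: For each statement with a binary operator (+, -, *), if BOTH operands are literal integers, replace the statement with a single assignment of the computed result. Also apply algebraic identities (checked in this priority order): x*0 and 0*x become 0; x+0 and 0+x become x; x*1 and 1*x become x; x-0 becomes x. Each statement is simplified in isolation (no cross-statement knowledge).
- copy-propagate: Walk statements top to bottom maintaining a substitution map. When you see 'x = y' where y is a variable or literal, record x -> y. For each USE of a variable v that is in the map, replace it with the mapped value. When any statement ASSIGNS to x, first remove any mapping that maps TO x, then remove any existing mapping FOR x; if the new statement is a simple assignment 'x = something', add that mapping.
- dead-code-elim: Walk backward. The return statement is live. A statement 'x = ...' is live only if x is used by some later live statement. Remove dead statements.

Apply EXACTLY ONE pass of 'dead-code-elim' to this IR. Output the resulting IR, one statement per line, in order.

Answer: y = 4
return y

Derivation:
Applying dead-code-elim statement-by-statement:
  [5] return y  -> KEEP (return); live=['y']
  [4] z = d  -> DEAD (z not live)
  [3] d = 5  -> DEAD (d not live)
  [2] v = 9 + 0  -> DEAD (v not live)
  [1] y = 4  -> KEEP; live=[]
Result (2 stmts):
  y = 4
  return y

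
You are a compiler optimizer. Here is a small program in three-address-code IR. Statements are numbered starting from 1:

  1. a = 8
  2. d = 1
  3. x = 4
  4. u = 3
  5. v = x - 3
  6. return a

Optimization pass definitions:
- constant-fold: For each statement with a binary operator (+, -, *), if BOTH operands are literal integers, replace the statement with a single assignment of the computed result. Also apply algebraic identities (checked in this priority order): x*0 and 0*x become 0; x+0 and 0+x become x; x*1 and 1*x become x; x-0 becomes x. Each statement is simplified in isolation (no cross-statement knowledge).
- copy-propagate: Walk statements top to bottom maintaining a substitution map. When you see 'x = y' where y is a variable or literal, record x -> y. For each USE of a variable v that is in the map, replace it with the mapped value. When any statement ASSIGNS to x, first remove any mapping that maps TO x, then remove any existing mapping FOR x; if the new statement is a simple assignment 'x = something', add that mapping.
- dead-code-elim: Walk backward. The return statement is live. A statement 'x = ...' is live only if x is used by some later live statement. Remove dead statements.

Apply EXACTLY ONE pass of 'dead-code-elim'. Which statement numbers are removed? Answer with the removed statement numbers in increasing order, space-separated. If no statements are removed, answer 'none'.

Backward liveness scan:
Stmt 1 'a = 8': KEEP (a is live); live-in = []
Stmt 2 'd = 1': DEAD (d not in live set ['a'])
Stmt 3 'x = 4': DEAD (x not in live set ['a'])
Stmt 4 'u = 3': DEAD (u not in live set ['a'])
Stmt 5 'v = x - 3': DEAD (v not in live set ['a'])
Stmt 6 'return a': KEEP (return); live-in = ['a']
Removed statement numbers: [2, 3, 4, 5]
Surviving IR:
  a = 8
  return a

Answer: 2 3 4 5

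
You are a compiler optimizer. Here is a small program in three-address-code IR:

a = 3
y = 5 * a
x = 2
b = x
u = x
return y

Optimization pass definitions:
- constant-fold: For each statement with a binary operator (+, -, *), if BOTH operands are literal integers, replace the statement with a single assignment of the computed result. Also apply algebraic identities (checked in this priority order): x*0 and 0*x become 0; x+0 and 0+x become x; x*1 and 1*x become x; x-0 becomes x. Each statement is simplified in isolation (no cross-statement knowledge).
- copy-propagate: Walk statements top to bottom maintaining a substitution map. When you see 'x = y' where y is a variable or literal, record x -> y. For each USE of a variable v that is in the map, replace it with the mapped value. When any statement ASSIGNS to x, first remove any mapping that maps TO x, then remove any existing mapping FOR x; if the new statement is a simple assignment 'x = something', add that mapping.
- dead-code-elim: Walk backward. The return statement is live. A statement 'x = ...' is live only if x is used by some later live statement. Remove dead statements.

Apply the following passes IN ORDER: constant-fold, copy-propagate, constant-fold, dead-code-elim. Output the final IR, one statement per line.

Answer: y = 15
return y

Derivation:
Initial IR:
  a = 3
  y = 5 * a
  x = 2
  b = x
  u = x
  return y
After constant-fold (6 stmts):
  a = 3
  y = 5 * a
  x = 2
  b = x
  u = x
  return y
After copy-propagate (6 stmts):
  a = 3
  y = 5 * 3
  x = 2
  b = 2
  u = 2
  return y
After constant-fold (6 stmts):
  a = 3
  y = 15
  x = 2
  b = 2
  u = 2
  return y
After dead-code-elim (2 stmts):
  y = 15
  return y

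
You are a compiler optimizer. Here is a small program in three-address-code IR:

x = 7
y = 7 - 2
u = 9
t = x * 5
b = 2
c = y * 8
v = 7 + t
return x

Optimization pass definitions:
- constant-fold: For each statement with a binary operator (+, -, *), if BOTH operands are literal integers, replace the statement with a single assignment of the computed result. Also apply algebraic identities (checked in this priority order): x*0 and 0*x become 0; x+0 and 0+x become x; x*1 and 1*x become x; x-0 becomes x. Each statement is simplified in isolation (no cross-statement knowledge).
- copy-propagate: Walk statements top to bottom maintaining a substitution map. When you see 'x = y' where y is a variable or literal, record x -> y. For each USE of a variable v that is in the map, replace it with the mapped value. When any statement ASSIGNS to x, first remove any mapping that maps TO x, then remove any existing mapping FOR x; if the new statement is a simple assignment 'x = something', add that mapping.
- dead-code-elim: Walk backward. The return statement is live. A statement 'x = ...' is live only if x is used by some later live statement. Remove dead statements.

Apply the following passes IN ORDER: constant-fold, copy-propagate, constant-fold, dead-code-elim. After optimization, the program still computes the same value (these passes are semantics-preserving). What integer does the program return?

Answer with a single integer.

Answer: 7

Derivation:
Initial IR:
  x = 7
  y = 7 - 2
  u = 9
  t = x * 5
  b = 2
  c = y * 8
  v = 7 + t
  return x
After constant-fold (8 stmts):
  x = 7
  y = 5
  u = 9
  t = x * 5
  b = 2
  c = y * 8
  v = 7 + t
  return x
After copy-propagate (8 stmts):
  x = 7
  y = 5
  u = 9
  t = 7 * 5
  b = 2
  c = 5 * 8
  v = 7 + t
  return 7
After constant-fold (8 stmts):
  x = 7
  y = 5
  u = 9
  t = 35
  b = 2
  c = 40
  v = 7 + t
  return 7
After dead-code-elim (1 stmts):
  return 7
Evaluate:
  x = 7  =>  x = 7
  y = 7 - 2  =>  y = 5
  u = 9  =>  u = 9
  t = x * 5  =>  t = 35
  b = 2  =>  b = 2
  c = y * 8  =>  c = 40
  v = 7 + t  =>  v = 42
  return x = 7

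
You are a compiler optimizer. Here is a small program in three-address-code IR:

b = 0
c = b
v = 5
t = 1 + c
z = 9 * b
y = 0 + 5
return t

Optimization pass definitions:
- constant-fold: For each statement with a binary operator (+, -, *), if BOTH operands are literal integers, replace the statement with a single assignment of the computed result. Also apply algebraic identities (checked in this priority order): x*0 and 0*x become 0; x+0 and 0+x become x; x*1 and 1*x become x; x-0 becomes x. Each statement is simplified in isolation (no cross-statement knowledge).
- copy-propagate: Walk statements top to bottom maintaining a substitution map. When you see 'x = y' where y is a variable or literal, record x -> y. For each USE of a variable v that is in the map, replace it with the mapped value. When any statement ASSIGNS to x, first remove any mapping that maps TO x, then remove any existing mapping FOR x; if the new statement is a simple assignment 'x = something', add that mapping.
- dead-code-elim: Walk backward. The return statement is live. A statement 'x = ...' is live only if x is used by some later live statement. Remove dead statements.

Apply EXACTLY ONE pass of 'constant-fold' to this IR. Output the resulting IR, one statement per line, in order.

Answer: b = 0
c = b
v = 5
t = 1 + c
z = 9 * b
y = 5
return t

Derivation:
Applying constant-fold statement-by-statement:
  [1] b = 0  (unchanged)
  [2] c = b  (unchanged)
  [3] v = 5  (unchanged)
  [4] t = 1 + c  (unchanged)
  [5] z = 9 * b  (unchanged)
  [6] y = 0 + 5  -> y = 5
  [7] return t  (unchanged)
Result (7 stmts):
  b = 0
  c = b
  v = 5
  t = 1 + c
  z = 9 * b
  y = 5
  return t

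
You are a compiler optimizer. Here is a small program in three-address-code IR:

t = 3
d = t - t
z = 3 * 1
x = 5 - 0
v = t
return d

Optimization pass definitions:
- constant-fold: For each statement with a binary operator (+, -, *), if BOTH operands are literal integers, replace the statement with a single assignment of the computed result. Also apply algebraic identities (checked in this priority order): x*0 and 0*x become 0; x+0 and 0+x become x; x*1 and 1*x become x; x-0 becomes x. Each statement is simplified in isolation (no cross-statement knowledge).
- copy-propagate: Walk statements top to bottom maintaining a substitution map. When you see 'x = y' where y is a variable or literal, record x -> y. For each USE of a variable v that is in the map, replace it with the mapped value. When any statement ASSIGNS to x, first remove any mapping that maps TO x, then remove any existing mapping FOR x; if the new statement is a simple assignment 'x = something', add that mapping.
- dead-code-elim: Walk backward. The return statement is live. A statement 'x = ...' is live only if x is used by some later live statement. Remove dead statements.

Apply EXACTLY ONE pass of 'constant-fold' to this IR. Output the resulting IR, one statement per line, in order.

Answer: t = 3
d = t - t
z = 3
x = 5
v = t
return d

Derivation:
Applying constant-fold statement-by-statement:
  [1] t = 3  (unchanged)
  [2] d = t - t  (unchanged)
  [3] z = 3 * 1  -> z = 3
  [4] x = 5 - 0  -> x = 5
  [5] v = t  (unchanged)
  [6] return d  (unchanged)
Result (6 stmts):
  t = 3
  d = t - t
  z = 3
  x = 5
  v = t
  return d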